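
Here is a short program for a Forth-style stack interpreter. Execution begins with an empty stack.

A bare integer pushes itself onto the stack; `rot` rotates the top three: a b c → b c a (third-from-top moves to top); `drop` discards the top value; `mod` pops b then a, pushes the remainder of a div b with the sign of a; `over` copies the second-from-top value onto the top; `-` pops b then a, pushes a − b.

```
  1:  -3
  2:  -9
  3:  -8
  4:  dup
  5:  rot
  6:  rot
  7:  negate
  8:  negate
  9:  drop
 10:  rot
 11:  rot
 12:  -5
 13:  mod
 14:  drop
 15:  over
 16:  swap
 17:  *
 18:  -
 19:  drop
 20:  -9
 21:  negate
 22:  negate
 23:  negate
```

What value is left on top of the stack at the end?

-3     : [-3]
-9     : [-3, -9]
-8     : [-3, -9, -8]
dup    : [-3, -9, -8, -8]
rot    : [-3, -8, -8, -9]
rot    : [-3, -8, -9, -8]
negate : [-3, -8, -9, 8]
negate : [-3, -8, -9, -8]
drop   : [-3, -8, -9]
rot    : [-8, -9, -3]
rot    : [-9, -3, -8]
-5     : [-9, -3, -8, -5]
mod    : [-9, -3, -3]
drop   : [-9, -3]
over   : [-9, -3, -9]
swap   : [-9, -9, -3]
*      : [-9, 27]
-      : [-36]
drop   : []
-9     : [-9]
negate : [9]
negate : [-9]
negate : [9]

9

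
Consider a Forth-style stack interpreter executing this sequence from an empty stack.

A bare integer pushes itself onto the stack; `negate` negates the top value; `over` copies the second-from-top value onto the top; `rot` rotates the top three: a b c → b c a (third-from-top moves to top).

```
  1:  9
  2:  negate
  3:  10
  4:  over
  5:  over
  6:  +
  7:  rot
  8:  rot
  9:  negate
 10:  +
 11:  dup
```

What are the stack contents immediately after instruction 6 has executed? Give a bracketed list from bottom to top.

[-9, 10, 1]

9       9
negate  -9
10      -9 10
over    -9 10 -9
over    -9 10 -9 10
+       -9 10 1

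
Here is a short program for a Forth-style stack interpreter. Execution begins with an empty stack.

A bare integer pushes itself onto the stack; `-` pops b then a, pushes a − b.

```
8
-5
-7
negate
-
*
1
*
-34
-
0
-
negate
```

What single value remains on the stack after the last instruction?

8      : [8]
-5     : [8, -5]
-7     : [8, -5, -7]
negate : [8, -5, 7]
-      : [8, -12]
*      : [-96]
1      : [-96, 1]
*      : [-96]
-34    : [-96, -34]
-      : [-62]
0      : [-62, 0]
-      : [-62]
negate : [62]

62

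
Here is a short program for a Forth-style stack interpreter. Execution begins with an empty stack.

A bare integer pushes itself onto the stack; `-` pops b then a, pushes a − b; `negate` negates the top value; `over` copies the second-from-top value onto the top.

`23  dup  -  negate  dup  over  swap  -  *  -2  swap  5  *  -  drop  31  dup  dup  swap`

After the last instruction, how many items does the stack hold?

3

23     -> 23
dup    -> 23 23
-      -> 0
negate -> 0
dup    -> 0 0
over   -> 0 0 0
swap   -> 0 0 0
-      -> 0 0
*      -> 0
-2     -> 0 -2
swap   -> -2 0
5      -> -2 0 5
*      -> -2 0
-      -> -2
drop   -> (empty)
31     -> 31
dup    -> 31 31
dup    -> 31 31 31
swap   -> 31 31 31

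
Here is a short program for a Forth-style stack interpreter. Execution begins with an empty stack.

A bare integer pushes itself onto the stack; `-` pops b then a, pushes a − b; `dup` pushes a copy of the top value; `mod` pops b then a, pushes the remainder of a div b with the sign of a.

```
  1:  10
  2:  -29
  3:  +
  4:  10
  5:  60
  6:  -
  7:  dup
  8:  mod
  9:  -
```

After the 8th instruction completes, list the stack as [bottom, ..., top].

10  : 10
-29 : 10 -29
+   : -19
10  : -19 10
60  : -19 10 60
-   : -19 -50
dup : -19 -50 -50
mod : -19 0

[-19, 0]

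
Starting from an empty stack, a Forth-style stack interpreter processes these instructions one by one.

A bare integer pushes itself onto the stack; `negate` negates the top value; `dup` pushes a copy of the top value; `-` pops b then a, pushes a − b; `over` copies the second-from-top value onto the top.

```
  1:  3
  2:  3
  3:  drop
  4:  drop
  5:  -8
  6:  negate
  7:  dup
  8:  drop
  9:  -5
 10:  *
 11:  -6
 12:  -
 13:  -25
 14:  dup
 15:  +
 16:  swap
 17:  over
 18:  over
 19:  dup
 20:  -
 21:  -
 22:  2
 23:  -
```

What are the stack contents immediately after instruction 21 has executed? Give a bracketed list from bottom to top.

[-50, -34, -50]

3      : [3]
3      : [3, 3]
drop   : [3]
drop   : []
-8     : [-8]
negate : [8]
dup    : [8, 8]
drop   : [8]
-5     : [8, -5]
*      : [-40]
-6     : [-40, -6]
-      : [-34]
-25    : [-34, -25]
dup    : [-34, -25, -25]
+      : [-34, -50]
swap   : [-50, -34]
over   : [-50, -34, -50]
over   : [-50, -34, -50, -34]
dup    : [-50, -34, -50, -34, -34]
-      : [-50, -34, -50, 0]
-      : [-50, -34, -50]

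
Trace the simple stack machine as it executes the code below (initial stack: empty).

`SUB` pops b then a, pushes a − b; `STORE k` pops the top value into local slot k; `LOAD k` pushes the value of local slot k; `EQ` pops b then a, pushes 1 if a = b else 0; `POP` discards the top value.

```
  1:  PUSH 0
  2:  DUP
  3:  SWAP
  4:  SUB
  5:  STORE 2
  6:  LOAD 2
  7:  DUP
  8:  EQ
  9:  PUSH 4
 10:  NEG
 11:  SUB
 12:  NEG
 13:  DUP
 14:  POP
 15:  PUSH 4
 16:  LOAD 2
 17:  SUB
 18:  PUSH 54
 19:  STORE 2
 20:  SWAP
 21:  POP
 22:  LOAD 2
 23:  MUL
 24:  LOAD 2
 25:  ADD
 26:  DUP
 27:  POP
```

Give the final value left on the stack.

PUSH 0   [0]
DUP      [0, 0]
SWAP     [0, 0]
SUB      [0]
STORE 2  []
LOAD 2   [0]
DUP      [0, 0]
EQ       [1]
PUSH 4   [1, 4]
NEG      [1, -4]
SUB      [5]
NEG      [-5]
DUP      [-5, -5]
POP      [-5]
PUSH 4   [-5, 4]
LOAD 2   [-5, 4, 0]
SUB      [-5, 4]
PUSH 54  [-5, 4, 54]
STORE 2  [-5, 4]
SWAP     [4, -5]
POP      [4]
LOAD 2   [4, 54]
MUL      [216]
LOAD 2   [216, 54]
ADD      [270]
DUP      [270, 270]
POP      [270]

270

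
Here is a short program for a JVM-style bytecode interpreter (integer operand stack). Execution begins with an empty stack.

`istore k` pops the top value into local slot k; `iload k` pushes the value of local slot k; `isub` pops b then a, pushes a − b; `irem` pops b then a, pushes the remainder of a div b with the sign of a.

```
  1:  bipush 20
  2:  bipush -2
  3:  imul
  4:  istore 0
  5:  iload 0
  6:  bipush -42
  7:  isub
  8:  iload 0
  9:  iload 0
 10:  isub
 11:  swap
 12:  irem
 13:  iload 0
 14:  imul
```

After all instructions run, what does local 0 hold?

-40

bipush 20   20
bipush -2   20 -2
imul        -40
istore 0    (empty)
iload 0     -40
bipush -42  -40 -42
isub        2
iload 0     2 -40
iload 0     2 -40 -40
isub        2 0
swap        0 2
irem        0
iload 0     0 -40
imul        0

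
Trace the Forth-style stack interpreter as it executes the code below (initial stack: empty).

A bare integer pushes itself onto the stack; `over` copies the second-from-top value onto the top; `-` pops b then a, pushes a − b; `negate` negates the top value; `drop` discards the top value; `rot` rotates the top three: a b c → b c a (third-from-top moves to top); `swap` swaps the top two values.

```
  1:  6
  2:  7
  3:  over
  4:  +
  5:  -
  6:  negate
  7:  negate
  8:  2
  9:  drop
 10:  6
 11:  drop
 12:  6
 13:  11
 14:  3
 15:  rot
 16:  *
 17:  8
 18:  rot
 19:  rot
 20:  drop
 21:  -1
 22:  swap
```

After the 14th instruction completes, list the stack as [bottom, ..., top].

6      -> [6]
7      -> [6, 7]
over   -> [6, 7, 6]
+      -> [6, 13]
-      -> [-7]
negate -> [7]
negate -> [-7]
2      -> [-7, 2]
drop   -> [-7]
6      -> [-7, 6]
drop   -> [-7]
6      -> [-7, 6]
11     -> [-7, 6, 11]
3      -> [-7, 6, 11, 3]

[-7, 6, 11, 3]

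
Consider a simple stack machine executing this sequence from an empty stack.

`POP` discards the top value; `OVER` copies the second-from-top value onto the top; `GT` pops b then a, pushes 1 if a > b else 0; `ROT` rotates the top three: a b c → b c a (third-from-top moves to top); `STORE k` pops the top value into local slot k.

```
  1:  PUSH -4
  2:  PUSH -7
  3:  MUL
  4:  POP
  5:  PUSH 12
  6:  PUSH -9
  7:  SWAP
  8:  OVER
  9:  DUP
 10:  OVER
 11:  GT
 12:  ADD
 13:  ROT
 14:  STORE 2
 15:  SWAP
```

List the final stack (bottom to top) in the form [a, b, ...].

[-9, 12]

PUSH -4 -> -4
PUSH -7 -> -4 -7
MUL     -> 28
POP     -> (empty)
PUSH 12 -> 12
PUSH -9 -> 12 -9
SWAP    -> -9 12
OVER    -> -9 12 -9
DUP     -> -9 12 -9 -9
OVER    -> -9 12 -9 -9 -9
GT      -> -9 12 -9 0
ADD     -> -9 12 -9
ROT     -> 12 -9 -9
STORE 2 -> 12 -9
SWAP    -> -9 12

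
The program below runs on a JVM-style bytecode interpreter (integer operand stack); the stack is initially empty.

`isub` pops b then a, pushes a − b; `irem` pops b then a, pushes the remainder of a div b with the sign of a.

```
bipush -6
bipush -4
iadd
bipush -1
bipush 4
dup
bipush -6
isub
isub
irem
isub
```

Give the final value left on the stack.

-9

bipush -6 -> [-6]
bipush -4 -> [-6, -4]
iadd      -> [-10]
bipush -1 -> [-10, -1]
bipush 4  -> [-10, -1, 4]
dup       -> [-10, -1, 4, 4]
bipush -6 -> [-10, -1, 4, 4, -6]
isub      -> [-10, -1, 4, 10]
isub      -> [-10, -1, -6]
irem      -> [-10, -1]
isub      -> [-9]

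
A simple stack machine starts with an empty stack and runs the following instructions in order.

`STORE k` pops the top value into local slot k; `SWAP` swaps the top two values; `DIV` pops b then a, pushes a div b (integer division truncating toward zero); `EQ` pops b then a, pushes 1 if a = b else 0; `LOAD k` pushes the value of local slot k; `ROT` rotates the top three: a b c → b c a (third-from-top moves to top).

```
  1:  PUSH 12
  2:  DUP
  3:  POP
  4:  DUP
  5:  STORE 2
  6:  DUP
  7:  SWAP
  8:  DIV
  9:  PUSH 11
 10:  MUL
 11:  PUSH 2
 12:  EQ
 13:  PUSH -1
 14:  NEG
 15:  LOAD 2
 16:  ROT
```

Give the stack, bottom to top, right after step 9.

[1, 11]

PUSH 12 : [12]
DUP     : [12, 12]
POP     : [12]
DUP     : [12, 12]
STORE 2 : [12]
DUP     : [12, 12]
SWAP    : [12, 12]
DIV     : [1]
PUSH 11 : [1, 11]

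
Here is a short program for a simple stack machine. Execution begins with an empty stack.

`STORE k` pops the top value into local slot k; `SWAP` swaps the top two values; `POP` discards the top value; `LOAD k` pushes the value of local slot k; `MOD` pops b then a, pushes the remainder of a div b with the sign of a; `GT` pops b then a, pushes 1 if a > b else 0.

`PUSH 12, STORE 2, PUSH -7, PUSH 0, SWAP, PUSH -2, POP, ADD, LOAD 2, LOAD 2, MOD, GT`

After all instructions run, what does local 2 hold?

12

PUSH 12 -> [12]
STORE 2 -> []
PUSH -7 -> [-7]
PUSH 0  -> [-7, 0]
SWAP    -> [0, -7]
PUSH -2 -> [0, -7, -2]
POP     -> [0, -7]
ADD     -> [-7]
LOAD 2  -> [-7, 12]
LOAD 2  -> [-7, 12, 12]
MOD     -> [-7, 0]
GT      -> [0]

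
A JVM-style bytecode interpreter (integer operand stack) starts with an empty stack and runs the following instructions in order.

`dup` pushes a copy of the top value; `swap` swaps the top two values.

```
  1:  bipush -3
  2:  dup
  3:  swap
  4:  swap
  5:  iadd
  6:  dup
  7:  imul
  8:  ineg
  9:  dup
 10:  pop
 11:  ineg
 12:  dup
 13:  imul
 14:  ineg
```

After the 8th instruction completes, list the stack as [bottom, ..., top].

bipush -3 -> -3
dup       -> -3 -3
swap      -> -3 -3
swap      -> -3 -3
iadd      -> -6
dup       -> -6 -6
imul      -> 36
ineg      -> -36

[-36]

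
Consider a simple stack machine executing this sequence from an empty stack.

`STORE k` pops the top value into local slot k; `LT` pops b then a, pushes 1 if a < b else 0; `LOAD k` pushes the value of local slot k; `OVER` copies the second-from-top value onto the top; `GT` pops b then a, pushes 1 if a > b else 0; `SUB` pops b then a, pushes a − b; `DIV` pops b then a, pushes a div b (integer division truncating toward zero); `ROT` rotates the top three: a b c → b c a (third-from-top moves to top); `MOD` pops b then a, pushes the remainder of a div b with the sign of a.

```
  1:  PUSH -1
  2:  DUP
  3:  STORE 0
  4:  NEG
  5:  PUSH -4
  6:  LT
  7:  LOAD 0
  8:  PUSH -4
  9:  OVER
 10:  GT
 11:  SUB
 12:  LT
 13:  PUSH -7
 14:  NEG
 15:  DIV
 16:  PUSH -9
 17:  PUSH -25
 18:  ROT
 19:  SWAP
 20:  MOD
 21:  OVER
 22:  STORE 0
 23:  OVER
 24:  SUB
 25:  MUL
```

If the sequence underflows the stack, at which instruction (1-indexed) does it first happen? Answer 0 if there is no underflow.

PUSH -1  -> [-1]
DUP      -> [-1, -1]
STORE 0  -> [-1]
NEG      -> [1]
PUSH -4  -> [1, -4]
LT       -> [0]
LOAD 0   -> [0, -1]
PUSH -4  -> [0, -1, -4]
OVER     -> [0, -1, -4, -1]
GT       -> [0, -1, 0]
SUB      -> [0, -1]
LT       -> [0]
PUSH -7  -> [0, -7]
NEG      -> [0, 7]
DIV      -> [0]
PUSH -9  -> [0, -9]
PUSH -25 -> [0, -9, -25]
ROT      -> [-9, -25, 0]
SWAP     -> [-9, 0, -25]
MOD      -> [-9, 0]
OVER     -> [-9, 0, -9]
STORE 0  -> [-9, 0]
OVER     -> [-9, 0, -9]
SUB      -> [-9, 9]
MUL      -> [-81]

0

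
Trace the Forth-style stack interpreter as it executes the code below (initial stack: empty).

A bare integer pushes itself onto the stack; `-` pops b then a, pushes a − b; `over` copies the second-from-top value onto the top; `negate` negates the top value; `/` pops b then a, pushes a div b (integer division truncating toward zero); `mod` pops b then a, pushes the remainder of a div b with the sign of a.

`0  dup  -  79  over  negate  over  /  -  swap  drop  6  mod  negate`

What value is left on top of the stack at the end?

0       0
dup     0 0
-       0
79      0 79
over    0 79 0
negate  0 79 0
over    0 79 0 79
/       0 79 0
-       0 79
swap    79 0
drop    79
6       79 6
mod     1
negate  -1

-1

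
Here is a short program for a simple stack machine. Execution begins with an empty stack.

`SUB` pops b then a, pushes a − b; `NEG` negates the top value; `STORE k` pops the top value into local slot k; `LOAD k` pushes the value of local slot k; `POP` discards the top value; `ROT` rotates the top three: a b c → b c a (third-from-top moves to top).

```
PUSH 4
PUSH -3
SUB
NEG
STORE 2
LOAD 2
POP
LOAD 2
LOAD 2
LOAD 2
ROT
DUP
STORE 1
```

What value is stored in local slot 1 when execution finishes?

PUSH 4   4
PUSH -3  4 -3
SUB      7
NEG      -7
STORE 2  (empty)
LOAD 2   -7
POP      (empty)
LOAD 2   -7
LOAD 2   -7 -7
LOAD 2   -7 -7 -7
ROT      -7 -7 -7
DUP      -7 -7 -7 -7
STORE 1  -7 -7 -7

-7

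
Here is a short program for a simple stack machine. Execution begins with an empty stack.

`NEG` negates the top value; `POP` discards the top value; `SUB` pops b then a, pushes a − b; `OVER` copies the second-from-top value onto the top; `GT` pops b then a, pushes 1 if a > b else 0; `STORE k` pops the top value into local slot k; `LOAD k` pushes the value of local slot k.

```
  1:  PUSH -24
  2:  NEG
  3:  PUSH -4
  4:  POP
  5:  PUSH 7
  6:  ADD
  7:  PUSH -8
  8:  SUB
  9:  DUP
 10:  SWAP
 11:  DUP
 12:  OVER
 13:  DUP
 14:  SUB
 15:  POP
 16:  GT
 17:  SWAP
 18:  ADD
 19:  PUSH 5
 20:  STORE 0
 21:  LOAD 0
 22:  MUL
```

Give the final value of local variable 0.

PUSH -24 -> [-24]
NEG      -> [24]
PUSH -4  -> [24, -4]
POP      -> [24]
PUSH 7   -> [24, 7]
ADD      -> [31]
PUSH -8  -> [31, -8]
SUB      -> [39]
DUP      -> [39, 39]
SWAP     -> [39, 39]
DUP      -> [39, 39, 39]
OVER     -> [39, 39, 39, 39]
DUP      -> [39, 39, 39, 39, 39]
SUB      -> [39, 39, 39, 0]
POP      -> [39, 39, 39]
GT       -> [39, 0]
SWAP     -> [0, 39]
ADD      -> [39]
PUSH 5   -> [39, 5]
STORE 0  -> [39]
LOAD 0   -> [39, 5]
MUL      -> [195]

5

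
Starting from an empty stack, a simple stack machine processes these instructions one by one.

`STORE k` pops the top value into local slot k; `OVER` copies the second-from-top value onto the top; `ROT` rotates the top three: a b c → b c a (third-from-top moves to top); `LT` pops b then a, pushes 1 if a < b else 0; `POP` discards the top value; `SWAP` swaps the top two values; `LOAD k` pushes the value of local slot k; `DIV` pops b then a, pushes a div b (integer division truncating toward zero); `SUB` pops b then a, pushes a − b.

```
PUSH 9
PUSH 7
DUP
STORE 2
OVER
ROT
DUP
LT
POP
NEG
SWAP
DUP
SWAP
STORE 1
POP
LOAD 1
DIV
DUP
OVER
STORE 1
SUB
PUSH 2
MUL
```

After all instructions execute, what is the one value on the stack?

PUSH 9   [9]
PUSH 7   [9, 7]
DUP      [9, 7, 7]
STORE 2  [9, 7]
OVER     [9, 7, 9]
ROT      [7, 9, 9]
DUP      [7, 9, 9, 9]
LT       [7, 9, 0]
POP      [7, 9]
NEG      [7, -9]
SWAP     [-9, 7]
DUP      [-9, 7, 7]
SWAP     [-9, 7, 7]
STORE 1  [-9, 7]
POP      [-9]
LOAD 1   [-9, 7]
DIV      [-1]
DUP      [-1, -1]
OVER     [-1, -1, -1]
STORE 1  [-1, -1]
SUB      [0]
PUSH 2   [0, 2]
MUL      [0]

0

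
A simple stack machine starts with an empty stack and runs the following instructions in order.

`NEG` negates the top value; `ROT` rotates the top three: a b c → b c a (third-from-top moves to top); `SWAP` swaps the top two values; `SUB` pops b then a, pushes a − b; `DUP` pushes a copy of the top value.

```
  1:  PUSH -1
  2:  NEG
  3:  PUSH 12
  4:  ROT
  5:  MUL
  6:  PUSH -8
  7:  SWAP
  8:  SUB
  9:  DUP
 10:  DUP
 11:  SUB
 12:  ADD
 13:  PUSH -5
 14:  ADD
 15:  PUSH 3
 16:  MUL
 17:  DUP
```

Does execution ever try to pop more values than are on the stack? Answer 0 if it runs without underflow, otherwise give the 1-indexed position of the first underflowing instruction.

PUSH -1  -1
NEG      1
PUSH 12  1 12
ROT  — needs 3 operands, stack has 2 → underflow

4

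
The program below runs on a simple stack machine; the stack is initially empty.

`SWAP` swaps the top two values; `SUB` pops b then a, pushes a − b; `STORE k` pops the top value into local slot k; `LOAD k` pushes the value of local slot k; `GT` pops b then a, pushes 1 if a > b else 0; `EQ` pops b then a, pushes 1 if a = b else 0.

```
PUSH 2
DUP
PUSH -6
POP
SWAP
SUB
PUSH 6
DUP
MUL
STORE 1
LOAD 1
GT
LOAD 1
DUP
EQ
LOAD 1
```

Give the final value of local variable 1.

36

PUSH 2  → [2]
DUP     → [2, 2]
PUSH -6 → [2, 2, -6]
POP     → [2, 2]
SWAP    → [2, 2]
SUB     → [0]
PUSH 6  → [0, 6]
DUP     → [0, 6, 6]
MUL     → [0, 36]
STORE 1 → [0]
LOAD 1  → [0, 36]
GT      → [0]
LOAD 1  → [0, 36]
DUP     → [0, 36, 36]
EQ      → [0, 1]
LOAD 1  → [0, 1, 36]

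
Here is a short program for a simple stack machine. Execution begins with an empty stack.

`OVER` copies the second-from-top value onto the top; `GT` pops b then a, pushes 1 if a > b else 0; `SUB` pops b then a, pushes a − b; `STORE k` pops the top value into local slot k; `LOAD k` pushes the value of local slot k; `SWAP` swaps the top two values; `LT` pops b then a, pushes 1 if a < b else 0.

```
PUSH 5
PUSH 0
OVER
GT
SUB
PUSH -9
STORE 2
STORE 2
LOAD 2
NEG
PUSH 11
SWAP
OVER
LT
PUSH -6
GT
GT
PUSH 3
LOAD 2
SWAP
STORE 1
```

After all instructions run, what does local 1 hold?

3

PUSH 5  : 5
PUSH 0  : 5 0
OVER    : 5 0 5
GT      : 5 0
SUB     : 5
PUSH -9 : 5 -9
STORE 2 : 5
STORE 2 : (empty)
LOAD 2  : 5
NEG     : -5
PUSH 11 : -5 11
SWAP    : 11 -5
OVER    : 11 -5 11
LT      : 11 1
PUSH -6 : 11 1 -6
GT      : 11 1
GT      : 1
PUSH 3  : 1 3
LOAD 2  : 1 3 5
SWAP    : 1 5 3
STORE 1 : 1 5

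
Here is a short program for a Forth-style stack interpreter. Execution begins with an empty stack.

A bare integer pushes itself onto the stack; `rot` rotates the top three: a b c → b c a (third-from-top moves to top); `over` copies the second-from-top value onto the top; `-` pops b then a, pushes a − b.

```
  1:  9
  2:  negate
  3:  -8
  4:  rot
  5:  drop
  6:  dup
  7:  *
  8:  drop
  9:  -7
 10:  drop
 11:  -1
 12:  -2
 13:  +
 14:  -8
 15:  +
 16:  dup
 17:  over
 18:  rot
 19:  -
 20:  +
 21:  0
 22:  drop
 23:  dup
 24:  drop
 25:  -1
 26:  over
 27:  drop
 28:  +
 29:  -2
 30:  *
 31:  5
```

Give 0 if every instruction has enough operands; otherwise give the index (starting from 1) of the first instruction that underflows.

9      -> 9
negate -> -9
-8     -> -9 -8
rot  — needs 3 operands, stack has 2 → underflow

4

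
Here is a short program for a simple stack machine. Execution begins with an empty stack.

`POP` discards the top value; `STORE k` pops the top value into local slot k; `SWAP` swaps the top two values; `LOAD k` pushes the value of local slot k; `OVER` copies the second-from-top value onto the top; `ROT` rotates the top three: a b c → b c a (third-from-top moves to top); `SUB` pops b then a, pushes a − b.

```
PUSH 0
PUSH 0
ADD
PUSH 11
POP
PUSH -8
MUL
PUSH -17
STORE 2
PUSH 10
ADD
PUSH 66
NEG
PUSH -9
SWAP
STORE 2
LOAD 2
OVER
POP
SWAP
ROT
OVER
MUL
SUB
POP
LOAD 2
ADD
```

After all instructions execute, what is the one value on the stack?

-132

PUSH 0   → [0]
PUSH 0   → [0, 0]
ADD      → [0]
PUSH 11  → [0, 11]
POP      → [0]
PUSH -8  → [0, -8]
MUL      → [0]
PUSH -17 → [0, -17]
STORE 2  → [0]
PUSH 10  → [0, 10]
ADD      → [10]
PUSH 66  → [10, 66]
NEG      → [10, -66]
PUSH -9  → [10, -66, -9]
SWAP     → [10, -9, -66]
STORE 2  → [10, -9]
LOAD 2   → [10, -9, -66]
OVER     → [10, -9, -66, -9]
POP      → [10, -9, -66]
SWAP     → [10, -66, -9]
ROT      → [-66, -9, 10]
OVER     → [-66, -9, 10, -9]
MUL      → [-66, -9, -90]
SUB      → [-66, 81]
POP      → [-66]
LOAD 2   → [-66, -66]
ADD      → [-132]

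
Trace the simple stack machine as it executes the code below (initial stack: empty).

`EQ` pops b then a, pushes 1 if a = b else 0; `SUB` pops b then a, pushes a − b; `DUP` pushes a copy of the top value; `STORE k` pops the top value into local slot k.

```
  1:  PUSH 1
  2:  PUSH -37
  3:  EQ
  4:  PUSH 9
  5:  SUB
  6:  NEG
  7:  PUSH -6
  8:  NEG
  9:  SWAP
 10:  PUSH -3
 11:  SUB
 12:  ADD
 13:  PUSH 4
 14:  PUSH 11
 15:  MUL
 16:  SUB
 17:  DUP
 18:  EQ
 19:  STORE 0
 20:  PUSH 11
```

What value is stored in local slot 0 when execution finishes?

PUSH 1   -> [1]
PUSH -37 -> [1, -37]
EQ       -> [0]
PUSH 9   -> [0, 9]
SUB      -> [-9]
NEG      -> [9]
PUSH -6  -> [9, -6]
NEG      -> [9, 6]
SWAP     -> [6, 9]
PUSH -3  -> [6, 9, -3]
SUB      -> [6, 12]
ADD      -> [18]
PUSH 4   -> [18, 4]
PUSH 11  -> [18, 4, 11]
MUL      -> [18, 44]
SUB      -> [-26]
DUP      -> [-26, -26]
EQ       -> [1]
STORE 0  -> []
PUSH 11  -> [11]

1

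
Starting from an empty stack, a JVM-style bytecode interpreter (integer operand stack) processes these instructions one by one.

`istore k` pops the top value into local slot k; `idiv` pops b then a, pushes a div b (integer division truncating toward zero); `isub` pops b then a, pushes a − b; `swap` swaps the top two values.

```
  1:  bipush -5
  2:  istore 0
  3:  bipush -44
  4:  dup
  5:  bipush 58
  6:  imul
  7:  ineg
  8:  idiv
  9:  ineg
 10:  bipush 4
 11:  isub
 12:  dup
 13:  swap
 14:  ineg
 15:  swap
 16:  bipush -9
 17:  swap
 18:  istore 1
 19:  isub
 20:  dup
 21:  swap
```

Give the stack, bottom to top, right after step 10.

bipush -5   -5
istore 0    (empty)
bipush -44  -44
dup         -44 -44
bipush 58   -44 -44 58
imul        -44 -2552
ineg        -44 2552
idiv        0
ineg        0
bipush 4    0 4

[0, 4]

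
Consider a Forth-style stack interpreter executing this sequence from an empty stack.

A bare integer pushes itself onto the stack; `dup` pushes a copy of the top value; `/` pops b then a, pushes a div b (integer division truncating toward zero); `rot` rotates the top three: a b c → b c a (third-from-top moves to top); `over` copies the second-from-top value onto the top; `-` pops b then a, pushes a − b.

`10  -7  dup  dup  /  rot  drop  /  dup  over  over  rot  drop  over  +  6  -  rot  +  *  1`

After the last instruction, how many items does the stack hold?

2

10   → 10
-7   → 10 -7
dup  → 10 -7 -7
dup  → 10 -7 -7 -7
/    → 10 -7 1
rot  → -7 1 10
drop → -7 1
/    → -7
dup  → -7 -7
over → -7 -7 -7
over → -7 -7 -7 -7
rot  → -7 -7 -7 -7
drop → -7 -7 -7
over → -7 -7 -7 -7
+    → -7 -7 -14
6    → -7 -7 -14 6
-    → -7 -7 -20
rot  → -7 -20 -7
+    → -7 -27
*    → 189
1    → 189 1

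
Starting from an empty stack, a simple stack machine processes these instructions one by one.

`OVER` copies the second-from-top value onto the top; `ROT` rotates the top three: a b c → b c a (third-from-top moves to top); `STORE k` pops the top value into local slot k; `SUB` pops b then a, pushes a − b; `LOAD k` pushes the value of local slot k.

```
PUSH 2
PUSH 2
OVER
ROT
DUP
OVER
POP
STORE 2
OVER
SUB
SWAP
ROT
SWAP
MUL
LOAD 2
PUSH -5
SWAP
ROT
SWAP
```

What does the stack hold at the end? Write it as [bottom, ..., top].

PUSH 2  : [2]
PUSH 2  : [2, 2]
OVER    : [2, 2, 2]
ROT     : [2, 2, 2]
DUP     : [2, 2, 2, 2]
OVER    : [2, 2, 2, 2, 2]
POP     : [2, 2, 2, 2]
STORE 2 : [2, 2, 2]
OVER    : [2, 2, 2, 2]
SUB     : [2, 2, 0]
SWAP    : [2, 0, 2]
ROT     : [0, 2, 2]
SWAP    : [0, 2, 2]
MUL     : [0, 4]
LOAD 2  : [0, 4, 2]
PUSH -5 : [0, 4, 2, -5]
SWAP    : [0, 4, -5, 2]
ROT     : [0, -5, 2, 4]
SWAP    : [0, -5, 4, 2]

[0, -5, 4, 2]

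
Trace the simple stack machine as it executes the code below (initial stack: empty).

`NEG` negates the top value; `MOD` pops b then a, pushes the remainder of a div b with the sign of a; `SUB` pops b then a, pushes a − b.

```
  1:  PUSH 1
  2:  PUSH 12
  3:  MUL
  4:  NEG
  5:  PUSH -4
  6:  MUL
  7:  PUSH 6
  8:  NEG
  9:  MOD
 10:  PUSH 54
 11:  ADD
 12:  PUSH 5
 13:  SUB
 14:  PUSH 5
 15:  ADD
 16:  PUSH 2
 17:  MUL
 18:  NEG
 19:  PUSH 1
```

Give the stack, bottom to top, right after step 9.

PUSH 1  : [1]
PUSH 12 : [1, 12]
MUL     : [12]
NEG     : [-12]
PUSH -4 : [-12, -4]
MUL     : [48]
PUSH 6  : [48, 6]
NEG     : [48, -6]
MOD     : [0]

[0]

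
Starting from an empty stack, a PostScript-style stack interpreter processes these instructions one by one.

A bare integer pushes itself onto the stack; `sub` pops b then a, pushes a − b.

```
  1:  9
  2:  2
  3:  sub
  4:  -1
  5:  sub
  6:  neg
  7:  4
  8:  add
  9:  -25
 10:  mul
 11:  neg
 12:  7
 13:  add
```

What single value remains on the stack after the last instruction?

9    9
2    9 2
sub  7
-1   7 -1
sub  8
neg  -8
4    -8 4
add  -4
-25  -4 -25
mul  100
neg  -100
7    -100 7
add  -93

-93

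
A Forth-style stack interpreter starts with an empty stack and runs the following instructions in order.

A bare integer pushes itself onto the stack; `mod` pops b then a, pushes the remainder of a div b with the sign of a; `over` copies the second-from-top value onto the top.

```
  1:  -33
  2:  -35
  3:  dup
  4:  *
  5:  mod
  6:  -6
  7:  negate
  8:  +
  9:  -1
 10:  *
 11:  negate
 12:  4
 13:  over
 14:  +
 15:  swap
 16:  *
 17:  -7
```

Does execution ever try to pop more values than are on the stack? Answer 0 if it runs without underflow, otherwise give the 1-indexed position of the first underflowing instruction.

0

-33    : [-33]
-35    : [-33, -35]
dup    : [-33, -35, -35]
*      : [-33, 1225]
mod    : [-33]
-6     : [-33, -6]
negate : [-33, 6]
+      : [-27]
-1     : [-27, -1]
*      : [27]
negate : [-27]
4      : [-27, 4]
over   : [-27, 4, -27]
+      : [-27, -23]
swap   : [-23, -27]
*      : [621]
-7     : [621, -7]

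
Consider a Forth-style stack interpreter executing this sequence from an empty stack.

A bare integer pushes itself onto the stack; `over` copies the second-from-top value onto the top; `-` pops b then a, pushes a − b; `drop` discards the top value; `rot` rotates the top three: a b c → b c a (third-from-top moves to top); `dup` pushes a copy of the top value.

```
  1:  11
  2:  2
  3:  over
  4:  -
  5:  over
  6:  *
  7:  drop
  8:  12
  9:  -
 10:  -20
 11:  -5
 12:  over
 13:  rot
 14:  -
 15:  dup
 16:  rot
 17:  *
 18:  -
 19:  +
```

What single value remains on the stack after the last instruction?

-1

11   : 11
2    : 11 2
over : 11 2 11
-    : 11 -9
over : 11 -9 11
*    : 11 -99
drop : 11
12   : 11 12
-    : -1
-20  : -1 -20
-5   : -1 -20 -5
over : -1 -20 -5 -20
rot  : -1 -5 -20 -20
-    : -1 -5 0
dup  : -1 -5 0 0
rot  : -1 0 0 -5
*    : -1 0 0
-    : -1 0
+    : -1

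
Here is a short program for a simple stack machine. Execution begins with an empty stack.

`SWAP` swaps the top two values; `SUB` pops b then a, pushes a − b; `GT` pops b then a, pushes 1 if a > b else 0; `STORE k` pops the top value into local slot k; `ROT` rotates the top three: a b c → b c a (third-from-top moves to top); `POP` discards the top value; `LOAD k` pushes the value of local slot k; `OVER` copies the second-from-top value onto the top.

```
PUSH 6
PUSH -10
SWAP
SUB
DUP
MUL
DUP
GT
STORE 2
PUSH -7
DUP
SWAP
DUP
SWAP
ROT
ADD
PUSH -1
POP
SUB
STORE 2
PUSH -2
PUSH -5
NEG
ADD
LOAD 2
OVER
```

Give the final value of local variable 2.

PUSH 6   → 6
PUSH -10 → 6 -10
SWAP     → -10 6
SUB      → -16
DUP      → -16 -16
MUL      → 256
DUP      → 256 256
GT       → 0
STORE 2  → (empty)
PUSH -7  → -7
DUP      → -7 -7
SWAP     → -7 -7
DUP      → -7 -7 -7
SWAP     → -7 -7 -7
ROT      → -7 -7 -7
ADD      → -7 -14
PUSH -1  → -7 -14 -1
POP      → -7 -14
SUB      → 7
STORE 2  → (empty)
PUSH -2  → -2
PUSH -5  → -2 -5
NEG      → -2 5
ADD      → 3
LOAD 2   → 3 7
OVER     → 3 7 3

7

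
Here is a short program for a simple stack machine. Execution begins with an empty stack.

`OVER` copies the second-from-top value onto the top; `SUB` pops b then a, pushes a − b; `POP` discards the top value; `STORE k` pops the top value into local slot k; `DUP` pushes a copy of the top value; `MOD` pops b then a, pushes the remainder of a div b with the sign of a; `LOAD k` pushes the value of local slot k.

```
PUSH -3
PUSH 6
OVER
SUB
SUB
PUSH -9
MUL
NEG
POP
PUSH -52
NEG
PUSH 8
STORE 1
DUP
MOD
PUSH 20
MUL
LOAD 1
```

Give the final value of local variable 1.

PUSH -3  -> [-3]
PUSH 6   -> [-3, 6]
OVER     -> [-3, 6, -3]
SUB      -> [-3, 9]
SUB      -> [-12]
PUSH -9  -> [-12, -9]
MUL      -> [108]
NEG      -> [-108]
POP      -> []
PUSH -52 -> [-52]
NEG      -> [52]
PUSH 8   -> [52, 8]
STORE 1  -> [52]
DUP      -> [52, 52]
MOD      -> [0]
PUSH 20  -> [0, 20]
MUL      -> [0]
LOAD 1   -> [0, 8]

8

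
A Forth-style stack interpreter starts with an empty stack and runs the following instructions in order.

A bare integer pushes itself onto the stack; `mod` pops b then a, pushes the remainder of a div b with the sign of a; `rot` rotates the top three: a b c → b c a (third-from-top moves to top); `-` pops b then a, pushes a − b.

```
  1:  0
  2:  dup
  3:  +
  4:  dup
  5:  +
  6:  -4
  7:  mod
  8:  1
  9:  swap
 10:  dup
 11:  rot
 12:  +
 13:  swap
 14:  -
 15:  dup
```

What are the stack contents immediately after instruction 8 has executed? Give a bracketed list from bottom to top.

0   → [0]
dup → [0, 0]
+   → [0]
dup → [0, 0]
+   → [0]
-4  → [0, -4]
mod → [0]
1   → [0, 1]

[0, 1]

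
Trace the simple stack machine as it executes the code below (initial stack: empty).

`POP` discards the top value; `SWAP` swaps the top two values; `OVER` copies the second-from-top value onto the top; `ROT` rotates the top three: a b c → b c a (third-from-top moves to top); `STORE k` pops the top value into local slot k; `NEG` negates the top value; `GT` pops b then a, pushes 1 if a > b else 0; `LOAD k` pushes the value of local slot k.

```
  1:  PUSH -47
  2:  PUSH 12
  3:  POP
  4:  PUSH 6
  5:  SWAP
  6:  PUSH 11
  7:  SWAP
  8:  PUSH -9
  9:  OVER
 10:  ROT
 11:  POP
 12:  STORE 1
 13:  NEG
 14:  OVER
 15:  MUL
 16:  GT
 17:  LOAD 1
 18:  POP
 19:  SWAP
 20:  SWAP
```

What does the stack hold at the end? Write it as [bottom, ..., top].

[6, 0]

PUSH -47 -> [-47]
PUSH 12  -> [-47, 12]
POP      -> [-47]
PUSH 6   -> [-47, 6]
SWAP     -> [6, -47]
PUSH 11  -> [6, -47, 11]
SWAP     -> [6, 11, -47]
PUSH -9  -> [6, 11, -47, -9]
OVER     -> [6, 11, -47, -9, -47]
ROT      -> [6, 11, -9, -47, -47]
POP      -> [6, 11, -9, -47]
STORE 1  -> [6, 11, -9]
NEG      -> [6, 11, 9]
OVER     -> [6, 11, 9, 11]
MUL      -> [6, 11, 99]
GT       -> [6, 0]
LOAD 1   -> [6, 0, -47]
POP      -> [6, 0]
SWAP     -> [0, 6]
SWAP     -> [6, 0]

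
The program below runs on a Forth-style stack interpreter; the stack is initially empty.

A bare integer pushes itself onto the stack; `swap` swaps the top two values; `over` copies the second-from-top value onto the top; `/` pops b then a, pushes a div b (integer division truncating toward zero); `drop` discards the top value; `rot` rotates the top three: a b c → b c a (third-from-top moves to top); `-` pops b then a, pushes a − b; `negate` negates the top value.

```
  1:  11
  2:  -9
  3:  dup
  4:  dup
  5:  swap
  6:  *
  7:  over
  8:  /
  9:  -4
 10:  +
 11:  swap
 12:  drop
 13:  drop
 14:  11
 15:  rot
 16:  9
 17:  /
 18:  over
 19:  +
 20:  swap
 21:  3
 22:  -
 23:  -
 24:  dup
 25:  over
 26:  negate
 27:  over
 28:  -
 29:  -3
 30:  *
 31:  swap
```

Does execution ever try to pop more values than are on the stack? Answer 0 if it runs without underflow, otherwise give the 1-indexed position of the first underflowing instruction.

15

11   → 11
-9   → 11 -9
dup  → 11 -9 -9
dup  → 11 -9 -9 -9
swap → 11 -9 -9 -9
*    → 11 -9 81
over → 11 -9 81 -9
/    → 11 -9 -9
-4   → 11 -9 -9 -4
+    → 11 -9 -13
swap → 11 -13 -9
drop → 11 -13
drop → 11
11   → 11 11
rot  — needs 3 operands, stack has 2 → underflow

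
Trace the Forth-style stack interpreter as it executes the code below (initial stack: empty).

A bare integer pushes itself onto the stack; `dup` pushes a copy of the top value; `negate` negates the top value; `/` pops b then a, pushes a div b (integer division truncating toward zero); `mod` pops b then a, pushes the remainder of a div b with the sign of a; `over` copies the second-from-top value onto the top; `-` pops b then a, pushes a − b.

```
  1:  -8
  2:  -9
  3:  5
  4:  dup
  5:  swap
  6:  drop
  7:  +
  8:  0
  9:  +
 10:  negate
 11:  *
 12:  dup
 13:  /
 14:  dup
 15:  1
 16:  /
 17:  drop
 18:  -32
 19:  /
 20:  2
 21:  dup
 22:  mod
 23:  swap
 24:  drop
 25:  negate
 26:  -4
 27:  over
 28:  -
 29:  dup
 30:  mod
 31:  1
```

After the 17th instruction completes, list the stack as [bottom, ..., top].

[1]

-8     -> -8
-9     -> -8 -9
5      -> -8 -9 5
dup    -> -8 -9 5 5
swap   -> -8 -9 5 5
drop   -> -8 -9 5
+      -> -8 -4
0      -> -8 -4 0
+      -> -8 -4
negate -> -8 4
*      -> -32
dup    -> -32 -32
/      -> 1
dup    -> 1 1
1      -> 1 1 1
/      -> 1 1
drop   -> 1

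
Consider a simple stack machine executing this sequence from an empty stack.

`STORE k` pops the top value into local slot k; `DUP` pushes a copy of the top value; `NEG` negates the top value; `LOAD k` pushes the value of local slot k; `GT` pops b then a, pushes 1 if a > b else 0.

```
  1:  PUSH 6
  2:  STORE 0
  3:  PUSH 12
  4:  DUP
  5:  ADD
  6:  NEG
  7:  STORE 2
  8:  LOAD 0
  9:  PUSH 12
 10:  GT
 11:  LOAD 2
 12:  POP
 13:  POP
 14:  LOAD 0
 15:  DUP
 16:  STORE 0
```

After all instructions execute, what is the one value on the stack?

PUSH 6  → 6
STORE 0 → (empty)
PUSH 12 → 12
DUP     → 12 12
ADD     → 24
NEG     → -24
STORE 2 → (empty)
LOAD 0  → 6
PUSH 12 → 6 12
GT      → 0
LOAD 2  → 0 -24
POP     → 0
POP     → (empty)
LOAD 0  → 6
DUP     → 6 6
STORE 0 → 6

6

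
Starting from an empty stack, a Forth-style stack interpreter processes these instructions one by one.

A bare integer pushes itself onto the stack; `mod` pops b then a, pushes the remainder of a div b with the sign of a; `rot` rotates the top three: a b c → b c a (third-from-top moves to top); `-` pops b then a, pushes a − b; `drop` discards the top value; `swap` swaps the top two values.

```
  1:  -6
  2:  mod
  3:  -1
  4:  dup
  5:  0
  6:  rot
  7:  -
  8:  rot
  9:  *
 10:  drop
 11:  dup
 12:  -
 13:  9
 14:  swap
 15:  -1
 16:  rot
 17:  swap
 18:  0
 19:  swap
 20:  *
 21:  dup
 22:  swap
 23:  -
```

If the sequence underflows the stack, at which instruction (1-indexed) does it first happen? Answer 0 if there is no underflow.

2

-6  -6
mod  — needs 2 operands, stack has 1 → underflow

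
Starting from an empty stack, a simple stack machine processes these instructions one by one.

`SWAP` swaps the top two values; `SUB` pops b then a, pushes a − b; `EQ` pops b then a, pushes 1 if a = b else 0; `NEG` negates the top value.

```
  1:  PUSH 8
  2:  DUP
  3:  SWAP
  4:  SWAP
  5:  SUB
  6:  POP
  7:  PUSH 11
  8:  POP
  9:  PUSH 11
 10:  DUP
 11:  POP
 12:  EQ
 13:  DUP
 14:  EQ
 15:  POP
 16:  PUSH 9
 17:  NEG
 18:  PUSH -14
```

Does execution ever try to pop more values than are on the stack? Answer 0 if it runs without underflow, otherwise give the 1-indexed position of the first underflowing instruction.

PUSH 8  : 8
DUP     : 8 8
SWAP    : 8 8
SWAP    : 8 8
SUB     : 0
POP     : (empty)
PUSH 11 : 11
POP     : (empty)
PUSH 11 : 11
DUP     : 11 11
POP     : 11
EQ  — needs 2 operands, stack has 1 → underflow

12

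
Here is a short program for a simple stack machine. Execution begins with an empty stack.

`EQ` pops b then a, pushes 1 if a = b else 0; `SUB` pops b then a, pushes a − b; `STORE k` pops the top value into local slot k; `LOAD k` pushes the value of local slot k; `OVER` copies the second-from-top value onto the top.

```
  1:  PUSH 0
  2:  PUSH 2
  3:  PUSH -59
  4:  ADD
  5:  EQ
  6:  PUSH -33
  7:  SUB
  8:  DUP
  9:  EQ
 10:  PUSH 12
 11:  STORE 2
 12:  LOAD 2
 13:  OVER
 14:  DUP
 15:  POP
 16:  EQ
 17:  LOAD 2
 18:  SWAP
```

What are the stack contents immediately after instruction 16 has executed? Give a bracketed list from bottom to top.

PUSH 0   : 0
PUSH 2   : 0 2
PUSH -59 : 0 2 -59
ADD      : 0 -57
EQ       : 0
PUSH -33 : 0 -33
SUB      : 33
DUP      : 33 33
EQ       : 1
PUSH 12  : 1 12
STORE 2  : 1
LOAD 2   : 1 12
OVER     : 1 12 1
DUP      : 1 12 1 1
POP      : 1 12 1
EQ       : 1 0

[1, 0]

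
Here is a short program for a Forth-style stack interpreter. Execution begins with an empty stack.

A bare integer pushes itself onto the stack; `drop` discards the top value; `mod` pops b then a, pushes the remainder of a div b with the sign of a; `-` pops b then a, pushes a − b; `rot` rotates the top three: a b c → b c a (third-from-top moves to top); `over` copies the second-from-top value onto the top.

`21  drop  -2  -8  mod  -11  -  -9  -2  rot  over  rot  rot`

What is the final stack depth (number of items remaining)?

21   : [21]
drop : []
-2   : [-2]
-8   : [-2, -8]
mod  : [-2]
-11  : [-2, -11]
-    : [9]
-9   : [9, -9]
-2   : [9, -9, -2]
rot  : [-9, -2, 9]
over : [-9, -2, 9, -2]
rot  : [-9, 9, -2, -2]
rot  : [-9, -2, -2, 9]

4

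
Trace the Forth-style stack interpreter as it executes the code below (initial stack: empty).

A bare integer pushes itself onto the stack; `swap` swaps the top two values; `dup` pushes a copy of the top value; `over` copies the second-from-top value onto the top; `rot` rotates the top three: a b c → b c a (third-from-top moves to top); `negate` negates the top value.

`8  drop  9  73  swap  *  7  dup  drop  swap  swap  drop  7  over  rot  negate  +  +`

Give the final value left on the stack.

7

8      : 8
drop   : (empty)
9      : 9
73     : 9 73
swap   : 73 9
*      : 657
7      : 657 7
dup    : 657 7 7
drop   : 657 7
swap   : 7 657
swap   : 657 7
drop   : 657
7      : 657 7
over   : 657 7 657
rot    : 7 657 657
negate : 7 657 -657
+      : 7 0
+      : 7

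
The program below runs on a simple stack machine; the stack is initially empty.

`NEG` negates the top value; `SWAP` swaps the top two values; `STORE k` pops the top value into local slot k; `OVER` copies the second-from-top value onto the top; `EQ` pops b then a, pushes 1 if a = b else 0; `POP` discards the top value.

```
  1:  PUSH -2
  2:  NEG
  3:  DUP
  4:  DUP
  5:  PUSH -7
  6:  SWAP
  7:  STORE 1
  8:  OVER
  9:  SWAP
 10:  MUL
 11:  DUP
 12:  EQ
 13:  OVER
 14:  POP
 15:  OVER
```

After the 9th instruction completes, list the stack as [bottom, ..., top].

[2, 2, 2, -7]

PUSH -2 → -2
NEG     → 2
DUP     → 2 2
DUP     → 2 2 2
PUSH -7 → 2 2 2 -7
SWAP    → 2 2 -7 2
STORE 1 → 2 2 -7
OVER    → 2 2 -7 2
SWAP    → 2 2 2 -7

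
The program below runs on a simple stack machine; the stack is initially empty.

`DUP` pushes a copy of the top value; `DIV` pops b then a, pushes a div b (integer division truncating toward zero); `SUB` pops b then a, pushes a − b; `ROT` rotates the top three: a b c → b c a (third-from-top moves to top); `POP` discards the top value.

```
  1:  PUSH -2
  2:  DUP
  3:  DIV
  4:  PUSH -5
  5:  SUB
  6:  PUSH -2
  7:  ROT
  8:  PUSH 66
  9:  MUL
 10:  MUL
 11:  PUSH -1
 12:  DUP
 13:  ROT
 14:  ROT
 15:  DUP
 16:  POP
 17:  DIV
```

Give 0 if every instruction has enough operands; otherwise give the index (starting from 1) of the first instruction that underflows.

PUSH -2 -> -2
DUP     -> -2 -2
DIV     -> 1
PUSH -5 -> 1 -5
SUB     -> 6
PUSH -2 -> 6 -2
ROT  — needs 3 operands, stack has 2 → underflow

7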